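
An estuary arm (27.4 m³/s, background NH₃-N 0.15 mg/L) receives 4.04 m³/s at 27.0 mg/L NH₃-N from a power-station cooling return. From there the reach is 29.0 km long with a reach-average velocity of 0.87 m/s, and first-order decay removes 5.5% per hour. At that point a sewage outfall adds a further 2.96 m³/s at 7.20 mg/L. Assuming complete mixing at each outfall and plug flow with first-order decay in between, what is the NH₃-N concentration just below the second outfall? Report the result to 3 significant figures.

2.57 mg/L

Mixed concentration C = ΣQC/ΣQ = (27.40·0.1500 + 4.040·27.00) / 31.44 = 113.2/31.44 = 3.600 mg/L; combined flow 31.44 m³/s.
Travel time t = 29.0·1000 / 0.87 = 33330 s = 9.259 h.
5.5%/h lost → k = −ln(1 − 0.055) = 0.05657 h⁻¹.
Applying C = C₀e^(−kt): 3.600 × 0.5923 = 2.132 mg/L.
Second outfall: C = (31.44·2.132 + 2.960·7.200)/34.40 = 2.568 mg/L.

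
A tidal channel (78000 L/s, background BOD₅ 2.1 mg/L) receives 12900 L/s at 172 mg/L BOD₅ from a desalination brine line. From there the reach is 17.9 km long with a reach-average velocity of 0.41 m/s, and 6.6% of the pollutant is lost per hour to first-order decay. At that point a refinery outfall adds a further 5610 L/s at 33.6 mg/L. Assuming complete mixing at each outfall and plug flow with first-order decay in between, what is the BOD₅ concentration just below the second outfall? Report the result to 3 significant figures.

12.7 mg/L

After mixing, C = (78000·2.100 + 12900·172.0) / 90900 = 2383000/90900 = 26.21 mg/L; combined flow 90900 L/s.
Travel time t = 17.9·1000 / 0.41 = 43660 s = 12.13 h.
6.6%/h lost → k = −ln(1 − 0.066) = 0.06828 h⁻¹.
First-order decay: C = 26.21·exp(−k·t) = 26.21·0.4369 = 11.45 mg/L.
At the second outfall, C = (90900·11.45 + 5610·33.60) / (90900 + 5610) = 12.74 mg/L.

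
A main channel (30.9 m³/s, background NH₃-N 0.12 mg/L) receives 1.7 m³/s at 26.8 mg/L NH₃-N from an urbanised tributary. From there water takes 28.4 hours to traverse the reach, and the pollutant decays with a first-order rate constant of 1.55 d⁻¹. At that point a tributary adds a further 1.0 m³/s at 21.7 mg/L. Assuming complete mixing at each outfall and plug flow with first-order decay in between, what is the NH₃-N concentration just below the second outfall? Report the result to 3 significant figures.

Mass balance: C = (30.90·0.1200 + 1.700·26.80) / 32.60 = 49.27/32.60 = 1.511 mg/L; combined flow 32.60 m³/s.
Decay over the reach: 1.511·exp(−kt) = 1.511·0.1597 = 0.2414 mg/L.
At the second outfall, C = (32.60·0.2414 + 1.000·21.70) / (32.60 + 1.000) = 0.8801 mg/L.

0.880 mg/L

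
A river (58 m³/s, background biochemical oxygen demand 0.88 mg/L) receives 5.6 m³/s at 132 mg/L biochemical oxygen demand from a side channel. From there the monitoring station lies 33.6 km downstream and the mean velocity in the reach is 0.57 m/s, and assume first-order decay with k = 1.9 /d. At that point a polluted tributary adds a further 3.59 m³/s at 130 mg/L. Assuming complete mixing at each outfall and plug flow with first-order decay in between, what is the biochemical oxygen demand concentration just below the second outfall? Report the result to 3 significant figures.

Mixed concentration C = ΣQC/ΣQ = (58.00·0.8800 + 5.600·132.0) / 63.60 = 790.2/63.60 = 12.43 mg/L; combined flow 63.60 m³/s.
Travel time t = 33.6·1000 / 0.57 = 58950 s = 16.37 h.
First-order decay: C = 12.43·exp(−k·t) = 12.43·0.2735 = 3.399 mg/L.
Second outfall: C = (63.60·3.399 + 3.590·130.0)/67.19 = 10.16 mg/L.

10.2 mg/L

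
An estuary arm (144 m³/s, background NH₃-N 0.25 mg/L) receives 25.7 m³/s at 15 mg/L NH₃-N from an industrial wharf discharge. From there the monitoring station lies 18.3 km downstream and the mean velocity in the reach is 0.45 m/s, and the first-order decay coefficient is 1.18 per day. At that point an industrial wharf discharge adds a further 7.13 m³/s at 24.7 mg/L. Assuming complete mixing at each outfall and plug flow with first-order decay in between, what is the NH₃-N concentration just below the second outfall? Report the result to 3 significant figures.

2.36 mg/L

Mass balance: C = (144.0·0.2500 + 25.70·15.00) / 169.7 = 421.5/169.7 = 2.484 mg/L; combined flow 169.7 m³/s.
Travel time t = 18.3·1000 / 0.45 = 40670 s = 11.30 h.
First-order decay: C = 2.484·exp(−k·t) = 2.484·0.5738 = 1.425 mg/L.
At the second outfall, C = (169.7·1.425 + 7.130·24.70) / (169.7 + 7.130) = 2.364 mg/L.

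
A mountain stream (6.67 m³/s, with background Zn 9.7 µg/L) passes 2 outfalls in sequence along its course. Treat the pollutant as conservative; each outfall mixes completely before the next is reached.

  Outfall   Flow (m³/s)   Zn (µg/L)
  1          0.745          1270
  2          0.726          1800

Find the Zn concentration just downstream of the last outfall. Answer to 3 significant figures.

Outfall 1: combined Q = 7.415 m³/s; C = (6.670·9.700 + 0.7450·1270)/7.415 = 136.3 µg/L.
Outfall 2: combined Q = 8.141 m³/s; C = (7.415·136.3 + 0.7260·1800)/8.141 = 284.7 µg/L.

285 µg/L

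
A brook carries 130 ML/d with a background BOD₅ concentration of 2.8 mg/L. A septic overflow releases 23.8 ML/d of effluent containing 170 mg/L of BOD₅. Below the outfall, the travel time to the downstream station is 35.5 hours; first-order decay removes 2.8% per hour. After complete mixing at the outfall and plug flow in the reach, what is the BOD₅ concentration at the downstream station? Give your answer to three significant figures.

10.5 mg/L

Conservation of mass: C = (130.0·2.800 + 23.80·170.0) / 153.8 = 4410/153.8 = 28.67 mg/L.
2.8%/h lost → k = −ln(1 − 0.028) = 0.02840 h⁻¹.
First-order decay: C = 28.67·exp(−k·t) = 28.67·0.3649 = 10.46 mg/L.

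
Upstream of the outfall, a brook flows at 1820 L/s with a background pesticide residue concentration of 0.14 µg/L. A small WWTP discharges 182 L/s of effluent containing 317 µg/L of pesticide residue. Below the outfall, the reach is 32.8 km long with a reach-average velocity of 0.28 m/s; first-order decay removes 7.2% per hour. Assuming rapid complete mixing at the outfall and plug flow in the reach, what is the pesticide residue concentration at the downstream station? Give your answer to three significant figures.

Flow-weighted average: C = (1820·0.1400 + 182.0·317.0) / 2002 = 57950/2002 = 28.95 µg/L.
Travel time t = 32.8·1000 / 0.28 = 117100 s = 32.54 h.
7.2%/h lost → k = −ln(1 − 0.072) = 0.07472 h⁻¹.
Decay over the reach: 28.95·exp(−kt) = 28.95·0.08791 = 2.544 µg/L.

2.54 µg/L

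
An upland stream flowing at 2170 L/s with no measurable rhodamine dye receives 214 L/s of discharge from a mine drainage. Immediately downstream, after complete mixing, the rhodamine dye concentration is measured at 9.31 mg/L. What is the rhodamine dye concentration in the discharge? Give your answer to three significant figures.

Mass balance: 2170·0 + 214.0·Cₑ = 2384·9.310
→ Cₑ = (2384·9.310 − 2170·0) / 214.0 = 103.7 mg/L.

104 mg/L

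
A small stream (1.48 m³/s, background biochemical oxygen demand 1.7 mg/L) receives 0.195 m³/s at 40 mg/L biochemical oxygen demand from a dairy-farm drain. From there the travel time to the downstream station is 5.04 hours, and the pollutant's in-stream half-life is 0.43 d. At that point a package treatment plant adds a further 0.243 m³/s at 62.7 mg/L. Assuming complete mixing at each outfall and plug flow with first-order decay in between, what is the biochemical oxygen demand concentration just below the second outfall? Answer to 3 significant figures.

After mixing, C = (1.480·1.700 + 0.1950·40.00) / 1.675 = 10.32/1.675 = 6.159 mg/L; combined flow 1.675 m³/s.
Half-life 0.43 d → k = ln 2 / 0.43 = 1.612 d⁻¹.
After decay, C = 6.159 × e^(−kt) = 6.159 × 0.7128 = 4.390 mg/L.
Second outfall: C = (1.675·4.390 + 0.2430·62.70)/1.918 = 11.78 mg/L.

11.8 mg/L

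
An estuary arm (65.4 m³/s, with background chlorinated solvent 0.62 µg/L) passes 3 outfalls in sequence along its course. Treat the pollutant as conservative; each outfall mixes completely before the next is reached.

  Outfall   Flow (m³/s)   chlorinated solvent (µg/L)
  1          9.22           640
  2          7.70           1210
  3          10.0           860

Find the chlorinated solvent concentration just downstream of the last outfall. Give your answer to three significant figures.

Outfall 1: combined Q = 74.62 m³/s; C = (65.40·0.6200 + 9.220·640.0)/74.62 = 79.62 µg/L.
Outfall 2: combined Q = 82.32 m³/s; C = (74.62·79.62 + 7.700·1210)/82.32 = 185.4 µg/L.
Outfall 3: combined Q = 92.32 m³/s; C = (82.32·185.4 + 10.00·860.0)/92.32 = 258.4 µg/L.

258 µg/L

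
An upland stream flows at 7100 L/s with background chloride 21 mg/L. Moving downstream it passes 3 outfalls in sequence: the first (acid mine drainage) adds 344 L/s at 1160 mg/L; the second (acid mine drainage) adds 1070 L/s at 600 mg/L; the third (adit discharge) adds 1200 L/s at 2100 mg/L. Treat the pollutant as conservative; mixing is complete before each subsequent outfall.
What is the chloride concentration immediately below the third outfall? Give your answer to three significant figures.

382 mg/L

Outfall 1: combined Q = 7444 L/s; C = (7100·21.00 + 344.0·1160)/7444 = 73.64 mg/L.
Outfall 2: combined Q = 8514 L/s; C = (7444·73.64 + 1070·600.0)/8514 = 139.8 mg/L.
Outfall 3: combined Q = 9714 L/s; C = (8514·139.8 + 1200·2100)/9714 = 381.9 mg/L.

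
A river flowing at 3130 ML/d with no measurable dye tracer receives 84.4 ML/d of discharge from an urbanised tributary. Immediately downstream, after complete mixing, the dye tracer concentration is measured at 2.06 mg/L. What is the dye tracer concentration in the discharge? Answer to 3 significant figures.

Mass balance: 3130·0 + 84.40·Cₑ = 3214·2.060
→ Cₑ = (3214·2.060 − 3130·0) / 84.40 = 78.46 mg/L.

78.5 mg/L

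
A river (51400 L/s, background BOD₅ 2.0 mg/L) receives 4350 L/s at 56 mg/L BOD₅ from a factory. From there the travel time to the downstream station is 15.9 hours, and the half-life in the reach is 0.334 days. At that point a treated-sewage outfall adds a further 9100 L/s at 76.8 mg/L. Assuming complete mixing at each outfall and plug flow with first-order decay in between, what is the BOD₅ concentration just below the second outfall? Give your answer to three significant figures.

12.1 mg/L

Conservation of mass: C = (51400·2.000 + 4350·56.00) / 55750 = 346400/55750 = 6.213 mg/L; combined flow 55750 L/s.
Half-life 0.334 d → k = ln 2 / 0.334 = 2.075 d⁻¹.
Decay over the reach: 6.213·exp(−kt) = 6.213·0.2529 = 1.571 mg/L.
Second outfall: C = (55750·1.571 + 9100·76.80)/64850 = 12.13 mg/L.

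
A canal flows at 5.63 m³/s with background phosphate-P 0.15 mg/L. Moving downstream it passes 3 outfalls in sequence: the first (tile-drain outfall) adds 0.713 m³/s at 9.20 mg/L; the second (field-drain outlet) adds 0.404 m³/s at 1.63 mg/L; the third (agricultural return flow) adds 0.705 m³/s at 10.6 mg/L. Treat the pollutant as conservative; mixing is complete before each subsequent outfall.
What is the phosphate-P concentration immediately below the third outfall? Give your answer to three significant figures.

After outfall 1: Q = 5.630 + 0.7130 = 6.343 m³/s; C = (5.630·0.1500 + 0.7130·9.200)/6.343 = 1.167 mg/L.
After outfall 2: Q = 6.343 + 0.4040 = 6.747 m³/s; C = (6.343·1.167 + 0.4040·1.630)/6.747 = 1.195 mg/L.
After outfall 3: Q = 6.747 + 0.7050 = 7.452 m³/s; C = (6.747·1.195 + 0.7050·10.60)/7.452 = 2.085 mg/L.

2.08 mg/L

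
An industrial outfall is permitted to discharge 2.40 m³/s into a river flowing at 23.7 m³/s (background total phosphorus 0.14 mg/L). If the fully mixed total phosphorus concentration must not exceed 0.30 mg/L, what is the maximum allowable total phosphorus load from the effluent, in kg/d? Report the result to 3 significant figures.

Mass balance at the limit: 23.70·0.1400 + 2.400·Cₑ = 26.10·0.30 → Cₑ = 1.880 mg/L.
Load = 2.400 m³/s × 1.880 g/m³ × 86 400 s/d = 389.8 kg/d.

390 kg/d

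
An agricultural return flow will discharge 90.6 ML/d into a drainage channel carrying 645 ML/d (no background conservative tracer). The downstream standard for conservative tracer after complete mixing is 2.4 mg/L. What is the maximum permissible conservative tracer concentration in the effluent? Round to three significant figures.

19.5 mg/L

At the limit, (Qr·Cr + Qe·Cₑ)/(Qr + Qe) = 2.4:
Cₑ = (735.6·2.4 − 645.0·0) / 90.60 = 19.49 mg/L.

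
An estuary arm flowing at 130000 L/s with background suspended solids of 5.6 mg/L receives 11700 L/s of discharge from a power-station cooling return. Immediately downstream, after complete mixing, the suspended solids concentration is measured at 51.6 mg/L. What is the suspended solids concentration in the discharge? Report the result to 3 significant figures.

Mass balance: 130000·5.600 + 11700·Cₑ = 141700·51.60
→ Cₑ = (141700·51.60 − 130000·5.600) / 11700 = 562.7 mg/L.

563 mg/L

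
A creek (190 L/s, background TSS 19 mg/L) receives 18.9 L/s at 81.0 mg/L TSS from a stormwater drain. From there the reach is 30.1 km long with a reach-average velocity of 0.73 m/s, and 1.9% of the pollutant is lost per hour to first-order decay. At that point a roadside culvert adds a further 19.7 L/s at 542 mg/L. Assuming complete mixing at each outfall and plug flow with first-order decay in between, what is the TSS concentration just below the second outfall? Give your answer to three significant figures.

64.8 mg/L

After mixing, C = (190.0·19.00 + 18.90·81.00) / 208.9 = 5141/208.9 = 24.61 mg/L; combined flow 208.9 L/s.
Travel time t = 30.1·1000 / 0.73 = 41230 s = 11.45 h.
1.9%/h lost → k = −ln(1 − 0.019) = 0.01918 h⁻¹.
First-order decay: C = 24.61·exp(−k·t) = 24.61·0.8028 = 19.76 mg/L.
At the second outfall, C = (208.9·19.76 + 19.70·542.0) / (208.9 + 19.70) = 64.76 mg/L.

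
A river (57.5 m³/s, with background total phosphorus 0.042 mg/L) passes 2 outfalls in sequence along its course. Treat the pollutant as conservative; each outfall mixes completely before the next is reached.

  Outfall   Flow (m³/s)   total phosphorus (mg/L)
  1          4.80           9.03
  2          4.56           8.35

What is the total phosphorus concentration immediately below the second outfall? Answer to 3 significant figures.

1.25 mg/L

After outfall 1: Q = 57.50 + 4.800 = 62.30 m³/s; C = (57.50·0.04200 + 4.800·9.030)/62.30 = 0.7345 mg/L.
After outfall 2: Q = 62.30 + 4.560 = 66.86 m³/s; C = (62.30·0.7345 + 4.560·8.350)/66.86 = 1.254 mg/L.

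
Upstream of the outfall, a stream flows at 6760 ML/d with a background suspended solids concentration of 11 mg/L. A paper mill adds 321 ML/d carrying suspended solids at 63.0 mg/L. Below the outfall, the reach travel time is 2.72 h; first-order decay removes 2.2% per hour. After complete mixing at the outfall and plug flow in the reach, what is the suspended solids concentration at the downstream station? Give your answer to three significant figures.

12.6 mg/L

Mass balance: C = (6760·11.00 + 321.0·63.00) / 7081 = 94580/7081 = 13.36 mg/L.
2.2%/h lost → k = −ln(1 − 0.022) = 0.02225 h⁻¹.
Applying C = C₀e^(−kt): 13.36 × 0.9413 = 12.57 mg/L.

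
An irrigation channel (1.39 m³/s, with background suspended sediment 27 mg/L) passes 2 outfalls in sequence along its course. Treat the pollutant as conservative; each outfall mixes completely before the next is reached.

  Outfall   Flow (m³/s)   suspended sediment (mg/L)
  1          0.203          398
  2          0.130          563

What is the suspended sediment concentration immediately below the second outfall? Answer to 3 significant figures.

111 mg/L

After outfall 1: Q = 1.390 + 0.2030 = 1.593 m³/s; C = (1.390·27.00 + 0.2030·398.0)/1.593 = 74.28 mg/L.
After outfall 2: Q = 1.593 + 0.1300 = 1.723 m³/s; C = (1.593·74.28 + 0.1300·563.0)/1.723 = 111.2 mg/L.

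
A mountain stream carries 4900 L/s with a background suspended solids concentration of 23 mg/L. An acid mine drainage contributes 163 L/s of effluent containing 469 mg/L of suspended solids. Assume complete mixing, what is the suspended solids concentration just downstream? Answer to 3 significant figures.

37.4 mg/L

Flow-weighted average: C = (4900·23.00 + 163.0·469.0) / 5063 = 189100/5063 = 37.36 mg/L.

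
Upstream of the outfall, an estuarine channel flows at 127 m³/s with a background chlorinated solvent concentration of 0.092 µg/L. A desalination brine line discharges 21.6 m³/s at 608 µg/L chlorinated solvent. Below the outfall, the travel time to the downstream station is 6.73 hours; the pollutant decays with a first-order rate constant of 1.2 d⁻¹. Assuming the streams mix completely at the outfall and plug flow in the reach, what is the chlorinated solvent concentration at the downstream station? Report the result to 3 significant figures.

Mixed concentration C = ΣQC/ΣQ = (127.0·0.09200 + 21.60·608.0) / 148.6 = 13140/148.6 = 88.46 µg/L.
Applying C = C₀e^(−kt): 88.46 × 0.7143 = 63.18 µg/L.

63.2 µg/L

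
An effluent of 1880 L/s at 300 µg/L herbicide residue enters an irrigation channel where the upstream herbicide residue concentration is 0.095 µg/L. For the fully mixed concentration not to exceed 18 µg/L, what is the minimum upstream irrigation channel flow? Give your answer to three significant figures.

Set C_mix = 18: (Q·0.09500 + 1880·300.0) / (Q + 1880) = 18
→ Q = 1880·(300.0 − 18)/(18 − 0.09500) = 29610 L/s.

29600 L/s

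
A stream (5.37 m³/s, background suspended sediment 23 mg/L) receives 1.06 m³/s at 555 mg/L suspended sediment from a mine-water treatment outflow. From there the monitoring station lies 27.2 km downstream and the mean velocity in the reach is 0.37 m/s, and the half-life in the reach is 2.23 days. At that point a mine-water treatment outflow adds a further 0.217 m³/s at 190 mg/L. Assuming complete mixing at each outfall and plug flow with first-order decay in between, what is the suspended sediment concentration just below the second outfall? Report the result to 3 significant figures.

Flow-weighted average: C = (5.370·23.00 + 1.060·555.0) / 6.430 = 711.8/6.430 = 110.7 mg/L; combined flow 6.430 m³/s.
Travel time t = 27.2·1000 / 0.37 = 73510 s = 20.42 h.
Half-life 2.23 d → k = ln 2 / 2.23 = 0.3108 d⁻¹.
Applying C = C₀e^(−kt): 110.7 × 0.7676 = 84.98 mg/L.
At the second outfall, C = (6.430·84.98 + 0.2170·190.0) / (6.430 + 0.2170) = 88.40 mg/L.

88.4 mg/L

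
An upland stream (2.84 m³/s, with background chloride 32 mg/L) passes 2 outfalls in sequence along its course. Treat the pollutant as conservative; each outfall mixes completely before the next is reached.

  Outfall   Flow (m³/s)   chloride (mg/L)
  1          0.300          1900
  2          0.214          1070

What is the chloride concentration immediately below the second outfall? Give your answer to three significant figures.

Below outfall 1: Q → 3.140 m³/s, C = (2.840·32.00 + 0.3000·1900)/3.140 = 210.5 mg/L.
Below outfall 2: Q → 3.354 m³/s, C = (3.140·210.5 + 0.2140·1070)/3.354 = 265.3 mg/L.

265 mg/L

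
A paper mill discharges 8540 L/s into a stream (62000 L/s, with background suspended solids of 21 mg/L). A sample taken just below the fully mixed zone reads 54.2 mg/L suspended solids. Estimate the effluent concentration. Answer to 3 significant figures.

295 mg/L

Mass balance: 62000·21.00 + 8540·Cₑ = 70540·54.20
→ Cₑ = (70540·54.20 − 62000·21.00) / 8540 = 295.2 mg/L.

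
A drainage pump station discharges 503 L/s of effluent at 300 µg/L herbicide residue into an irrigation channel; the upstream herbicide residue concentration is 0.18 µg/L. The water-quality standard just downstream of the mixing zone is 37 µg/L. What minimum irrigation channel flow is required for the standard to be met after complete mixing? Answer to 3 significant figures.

3590 L/s

Set C_mix = 37: (Q·0.1800 + 503.0·300.0) / (Q + 503.0) = 37
→ Q = 503.0·(300.0 − 37)/(37 − 0.1800) = 3593 L/s.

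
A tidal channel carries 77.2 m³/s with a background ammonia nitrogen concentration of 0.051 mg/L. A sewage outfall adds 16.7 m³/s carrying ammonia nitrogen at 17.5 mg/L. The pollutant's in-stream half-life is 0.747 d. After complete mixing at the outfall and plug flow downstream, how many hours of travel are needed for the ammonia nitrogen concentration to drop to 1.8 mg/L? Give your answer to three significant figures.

Mixed concentration C = ΣQC/ΣQ = (77.20·0.05100 + 16.70·17.50) / 93.90 = 296.2/93.90 = 3.154 mg/L.
Half-life 0.747 d → k = ln 2 / 0.747 = 0.9279 d⁻¹.
3.154·exp(−k·t) = 1.8 → t = ln(3.154/1.8)/k = 52230 s = 14.51 h.

14.5 h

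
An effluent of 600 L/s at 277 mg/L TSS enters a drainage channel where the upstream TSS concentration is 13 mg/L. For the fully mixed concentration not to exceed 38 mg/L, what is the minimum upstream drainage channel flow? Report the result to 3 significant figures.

Set C_mix = 38: (Q·13.00 + 600.0·277.0) / (Q + 600.0) = 38
→ Q = 600.0·(277.0 − 38)/(38 − 13.00) = 5736 L/s.

5740 L/s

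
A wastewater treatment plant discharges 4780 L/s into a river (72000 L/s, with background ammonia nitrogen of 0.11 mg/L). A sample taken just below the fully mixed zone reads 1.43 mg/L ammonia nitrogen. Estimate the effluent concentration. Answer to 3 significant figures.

Mass balance: 72000·0.1100 + 4780·Cₑ = 76780·1.430
→ Cₑ = (76780·1.430 − 72000·0.1100) / 4780 = 21.31 mg/L.

21.3 mg/L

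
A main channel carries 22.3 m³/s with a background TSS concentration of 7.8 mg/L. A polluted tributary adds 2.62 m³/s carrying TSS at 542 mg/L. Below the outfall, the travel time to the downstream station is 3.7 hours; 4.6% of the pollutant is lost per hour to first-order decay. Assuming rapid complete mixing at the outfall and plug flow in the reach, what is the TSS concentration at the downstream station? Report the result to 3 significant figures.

53.7 mg/L

Mixed concentration C = ΣQC/ΣQ = (22.30·7.800 + 2.620·542.0) / 24.92 = 1594/24.92 = 63.96 mg/L.
4.6%/h lost → k = −ln(1 − 0.046) = 0.04709 h⁻¹.
First-order decay: C = 63.96·exp(−k·t) = 63.96·0.8401 = 53.74 mg/L.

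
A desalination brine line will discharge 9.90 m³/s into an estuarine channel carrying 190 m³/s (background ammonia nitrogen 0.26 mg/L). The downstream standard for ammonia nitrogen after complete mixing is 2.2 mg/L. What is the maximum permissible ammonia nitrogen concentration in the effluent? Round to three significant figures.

39.4 mg/L

At the limit, (Qr·Cr + Qe·Cₑ)/(Qr + Qe) = 2.2:
Cₑ = (199.9·2.2 − 190.0·0.2600) / 9.900 = 39.43 mg/L.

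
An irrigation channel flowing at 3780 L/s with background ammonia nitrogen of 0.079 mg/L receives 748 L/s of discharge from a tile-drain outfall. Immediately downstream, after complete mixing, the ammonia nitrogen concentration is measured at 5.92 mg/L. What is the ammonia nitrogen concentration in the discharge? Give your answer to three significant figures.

Mass balance: 3780·0.07900 + 748.0·Cₑ = 4528·5.920
→ Cₑ = (4528·5.920 − 3780·0.07900) / 748.0 = 35.44 mg/L.

35.4 mg/L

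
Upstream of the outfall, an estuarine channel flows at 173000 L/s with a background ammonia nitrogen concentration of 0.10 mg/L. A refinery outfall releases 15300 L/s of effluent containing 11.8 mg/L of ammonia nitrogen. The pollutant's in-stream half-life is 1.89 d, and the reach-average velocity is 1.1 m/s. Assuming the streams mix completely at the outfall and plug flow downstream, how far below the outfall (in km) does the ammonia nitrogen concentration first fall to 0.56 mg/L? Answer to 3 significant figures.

163 km

Conservation of mass: C = (173000·0.1000 + 15300·11.80) / 188300 = 197800/188300 = 1.051 mg/L.
Half-life 1.89 d → k = ln 2 / 1.89 = 0.3667 d⁻¹.
Set 1.051·exp(−k·t) = 0.56 → t = ln(1.051/0.56)/k = 148200 s = 41.18 h.
Distance = v·t = 1.1·148200 = 163100 m = 163.1 km.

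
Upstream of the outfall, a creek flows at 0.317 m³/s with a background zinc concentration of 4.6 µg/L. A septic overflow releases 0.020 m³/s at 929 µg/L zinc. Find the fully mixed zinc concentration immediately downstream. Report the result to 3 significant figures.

After mixing, C = (0.3170·4.600 + 0.02000·929.0) / 0.3370 = 20.04/0.3370 = 59.46 µg/L.

59.5 µg/L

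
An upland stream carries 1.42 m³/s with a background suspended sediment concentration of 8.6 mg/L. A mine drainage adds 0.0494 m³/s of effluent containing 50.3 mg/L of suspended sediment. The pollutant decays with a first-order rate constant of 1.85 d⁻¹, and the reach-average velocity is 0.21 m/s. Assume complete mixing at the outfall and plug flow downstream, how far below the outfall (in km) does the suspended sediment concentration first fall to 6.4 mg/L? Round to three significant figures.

Flow-weighted average: C = (1.420·8.600 + 0.04940·50.30) / 1.469 = 14.70/1.469 = 10.00 mg/L.
Set 10.00·exp(−k·t) = 6.4 → t = ln(10.00/6.4)/k = 20850 s = 5.792 h.
Distance = v·t = 0.21·20850 = 4379 m = 4.379 km.

4.38 km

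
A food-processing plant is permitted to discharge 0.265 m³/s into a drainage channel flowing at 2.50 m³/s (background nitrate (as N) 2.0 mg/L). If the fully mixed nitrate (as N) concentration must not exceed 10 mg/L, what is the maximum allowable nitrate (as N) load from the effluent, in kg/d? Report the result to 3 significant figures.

Mass balance at the limit: 2.500·2.000 + 0.2650·Cₑ = 2.765·10 → Cₑ = 85.47 mg/L.
Load = 0.2650 m³/s × 85.47 g/m³ × 86 400 s/d = 1957 kg/d.

1960 kg/d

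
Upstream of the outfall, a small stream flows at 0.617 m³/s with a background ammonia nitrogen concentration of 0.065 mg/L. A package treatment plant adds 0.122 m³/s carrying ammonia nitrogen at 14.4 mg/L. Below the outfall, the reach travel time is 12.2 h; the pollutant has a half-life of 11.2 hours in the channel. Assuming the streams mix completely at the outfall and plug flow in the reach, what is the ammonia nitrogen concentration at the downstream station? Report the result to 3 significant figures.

1.14 mg/L

Conservation of mass: C = (0.6170·0.06500 + 0.1220·14.40) / 0.7390 = 1.797/0.7390 = 2.432 mg/L.
Half-life 11.2 h → k = ln 2 / 11.2 = 0.06189 h⁻¹ = 1.485 d⁻¹.
Decay over the reach: 2.432·exp(−kt) = 2.432·0.4700 = 1.143 mg/L.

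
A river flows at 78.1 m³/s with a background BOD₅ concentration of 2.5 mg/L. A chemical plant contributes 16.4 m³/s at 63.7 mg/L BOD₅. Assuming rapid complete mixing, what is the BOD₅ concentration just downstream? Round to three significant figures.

Conservation of mass: C = (78.10·2.500 + 16.40·63.70) / 94.50 = 1240/94.50 = 13.12 mg/L.

13.1 mg/L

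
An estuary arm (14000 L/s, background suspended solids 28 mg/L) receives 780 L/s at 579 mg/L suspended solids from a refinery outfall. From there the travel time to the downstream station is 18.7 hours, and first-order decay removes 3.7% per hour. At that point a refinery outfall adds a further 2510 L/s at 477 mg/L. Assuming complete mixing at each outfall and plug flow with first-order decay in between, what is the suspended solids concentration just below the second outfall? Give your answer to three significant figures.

93.4 mg/L

Mass balance: C = (14000·28.00 + 780.0·579.0) / 14780 = 843600/14780 = 57.08 mg/L; combined flow 14780 L/s.
3.7%/h lost → k = −ln(1 − 0.037) = 0.03770 h⁻¹.
First-order decay: C = 57.08·exp(−k·t) = 57.08·0.4941 = 28.20 mg/L.
At the second outfall, C = (14780·28.20 + 2510·477.0) / (14780 + 2510) = 93.35 mg/L.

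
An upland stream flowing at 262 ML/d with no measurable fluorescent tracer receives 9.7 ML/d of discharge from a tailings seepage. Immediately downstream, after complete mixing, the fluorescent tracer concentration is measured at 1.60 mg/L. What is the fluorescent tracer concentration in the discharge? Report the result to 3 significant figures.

44.8 mg/L

Mass balance: 262.0·0 + 9.700·Cₑ = 271.7·1.600
→ Cₑ = (271.7·1.600 − 262.0·0) / 9.700 = 44.82 mg/L.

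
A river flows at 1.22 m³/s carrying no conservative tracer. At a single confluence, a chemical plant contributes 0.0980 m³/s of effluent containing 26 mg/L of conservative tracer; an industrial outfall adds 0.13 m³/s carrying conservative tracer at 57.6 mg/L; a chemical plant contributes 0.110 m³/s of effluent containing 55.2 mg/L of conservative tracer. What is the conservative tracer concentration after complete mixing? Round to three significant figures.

After mixing, C = (1.220·0 + 0.09800·26.00 + 0.1300·57.60 + 0.1100·55.20) / 1.558 = 16.11/1.558 = 10.34 mg/L.

10.3 mg/L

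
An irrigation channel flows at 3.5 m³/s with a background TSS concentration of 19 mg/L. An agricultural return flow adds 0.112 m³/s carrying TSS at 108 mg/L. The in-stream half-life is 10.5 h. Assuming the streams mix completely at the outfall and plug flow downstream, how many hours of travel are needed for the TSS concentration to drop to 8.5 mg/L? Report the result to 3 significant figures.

14.2 h

Conservation of mass: C = (3.500·19.00 + 0.1120·108.0) / 3.612 = 78.60/3.612 = 21.76 mg/L.
Half-life 10.5 h → k = ln 2 / 10.5 = 0.06601 h⁻¹ = 1.584 d⁻¹.
21.76·exp(−k·t) = 8.5 → t = ln(21.76/8.5)/k = 51260 s = 14.24 h.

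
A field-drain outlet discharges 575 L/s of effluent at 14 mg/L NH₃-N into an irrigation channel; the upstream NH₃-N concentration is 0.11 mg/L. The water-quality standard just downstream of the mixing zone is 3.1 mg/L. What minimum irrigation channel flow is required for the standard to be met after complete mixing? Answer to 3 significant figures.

2100 L/s

Set C_mix = 3.1: (Q·0.1100 + 575.0·14.00) / (Q + 575.0) = 3.1
→ Q = 575.0·(14.00 − 3.1)/(3.1 − 0.1100) = 2096 L/s.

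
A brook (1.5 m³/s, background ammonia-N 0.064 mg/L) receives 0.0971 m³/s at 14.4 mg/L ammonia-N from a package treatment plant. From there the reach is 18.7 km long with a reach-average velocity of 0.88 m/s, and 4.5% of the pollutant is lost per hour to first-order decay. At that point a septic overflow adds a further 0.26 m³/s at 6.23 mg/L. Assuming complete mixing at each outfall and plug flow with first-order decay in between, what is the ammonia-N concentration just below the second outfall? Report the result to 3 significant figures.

1.49 mg/L

Conservation of mass: C = (1.500·0.06400 + 0.09710·14.40) / 1.597 = 1.494/1.597 = 0.9356 mg/L; combined flow 1.597 m³/s.
Travel time t = 18.7·1000 / 0.88 = 21250 s = 5.903 h.
4.5%/h lost → k = −ln(1 − 0.045) = 0.04604 h⁻¹.
First-order decay: C = 0.9356·exp(−k·t) = 0.9356·0.7620 = 0.7129 mg/L.
Second outfall: C = (1.597·0.7129 + 0.2600·6.230)/1.857 = 1.485 mg/L.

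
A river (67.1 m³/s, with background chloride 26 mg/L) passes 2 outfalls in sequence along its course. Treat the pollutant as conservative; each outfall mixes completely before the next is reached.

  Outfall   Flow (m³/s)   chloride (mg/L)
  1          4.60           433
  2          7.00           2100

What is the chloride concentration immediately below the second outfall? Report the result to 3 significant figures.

Below outfall 1: Q → 71.70 m³/s, C = (67.10·26.00 + 4.600·433.0)/71.70 = 52.11 mg/L.
Below outfall 2: Q → 78.70 m³/s, C = (71.70·52.11 + 7.000·2100)/78.70 = 234.3 mg/L.

234 mg/L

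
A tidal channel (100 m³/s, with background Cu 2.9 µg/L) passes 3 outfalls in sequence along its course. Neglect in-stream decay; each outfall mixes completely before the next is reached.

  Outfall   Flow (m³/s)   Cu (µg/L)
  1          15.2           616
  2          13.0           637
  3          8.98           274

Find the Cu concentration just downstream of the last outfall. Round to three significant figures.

Outfall 1: combined Q = 115.2 m³/s; C = (100.0·2.900 + 15.20·616.0)/115.2 = 83.80 µg/L.
Outfall 2: combined Q = 128.2 m³/s; C = (115.2·83.80 + 13.00·637.0)/128.2 = 139.9 µg/L.
Outfall 3: combined Q = 137.2 m³/s; C = (128.2·139.9 + 8.980·274.0)/137.2 = 148.7 µg/L.

149 µg/L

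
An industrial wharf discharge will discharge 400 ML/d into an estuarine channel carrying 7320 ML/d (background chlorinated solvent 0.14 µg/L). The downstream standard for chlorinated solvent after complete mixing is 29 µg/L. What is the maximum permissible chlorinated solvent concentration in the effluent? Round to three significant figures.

At the limit, (Qr·Cr + Qe·Cₑ)/(Qr + Qe) = 29:
Cₑ = (7720·29 − 7320·0.1400) / 400.0 = 557.1 µg/L.

557 µg/L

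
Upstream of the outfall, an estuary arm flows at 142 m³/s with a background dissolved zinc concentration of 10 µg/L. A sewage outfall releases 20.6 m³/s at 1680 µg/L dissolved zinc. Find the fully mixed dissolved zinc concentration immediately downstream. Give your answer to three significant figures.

Mixed concentration C = ΣQC/ΣQ = (142.0·10.00 + 20.60·1680) / 162.6 = 36030/162.6 = 221.6 µg/L.

222 µg/L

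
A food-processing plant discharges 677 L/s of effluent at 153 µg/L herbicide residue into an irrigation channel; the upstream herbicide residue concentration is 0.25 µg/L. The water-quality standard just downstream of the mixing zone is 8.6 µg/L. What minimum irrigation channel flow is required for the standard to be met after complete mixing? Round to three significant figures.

Set C_mix = 8.6: (Q·0.2500 + 677.0·153.0) / (Q + 677.0) = 8.6
→ Q = 677.0·(153.0 − 8.6)/(8.6 − 0.2500) = 11710 L/s.

11700 L/s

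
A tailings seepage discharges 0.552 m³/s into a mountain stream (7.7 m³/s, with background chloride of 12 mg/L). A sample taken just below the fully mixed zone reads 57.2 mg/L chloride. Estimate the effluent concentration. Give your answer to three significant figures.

Mass balance: 7.700·12.00 + 0.5520·Cₑ = 8.252·57.20
→ Cₑ = (8.252·57.20 − 7.700·12.00) / 0.5520 = 687.7 mg/L.

688 mg/L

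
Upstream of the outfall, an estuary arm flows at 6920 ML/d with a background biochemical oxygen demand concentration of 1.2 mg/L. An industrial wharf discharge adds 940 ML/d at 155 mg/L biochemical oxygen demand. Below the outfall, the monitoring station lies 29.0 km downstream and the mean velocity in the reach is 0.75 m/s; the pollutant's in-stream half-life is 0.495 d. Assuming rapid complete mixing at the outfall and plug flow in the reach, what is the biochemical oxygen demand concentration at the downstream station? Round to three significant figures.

Mass balance: C = (6920·1.200 + 940.0·155.0) / 7860 = 154000/7860 = 19.59 mg/L.
Travel time t = 29.0·1000 / 0.75 = 38670 s = 10.74 h.
Half-life 0.495 d → k = ln 2 / 0.495 = 1.400 d⁻¹.
Applying C = C₀e^(−kt): 19.59 × 0.5344 = 10.47 mg/L.

10.5 mg/L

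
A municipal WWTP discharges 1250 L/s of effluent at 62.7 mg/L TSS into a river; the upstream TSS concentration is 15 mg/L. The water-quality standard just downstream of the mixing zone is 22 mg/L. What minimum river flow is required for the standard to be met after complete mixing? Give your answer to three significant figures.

Set C_mix = 22: (Q·15.00 + 1250·62.70) / (Q + 1250) = 22
→ Q = 1250·(62.70 − 22)/(22 − 15.00) = 7268 L/s.

7270 L/s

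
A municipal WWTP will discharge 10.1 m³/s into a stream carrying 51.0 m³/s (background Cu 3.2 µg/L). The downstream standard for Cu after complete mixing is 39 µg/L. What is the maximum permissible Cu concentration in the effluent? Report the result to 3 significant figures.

220 µg/L

At the limit, (Qr·Cr + Qe·Cₑ)/(Qr + Qe) = 39:
Cₑ = (61.10·39 − 51.00·3.200) / 10.10 = 219.8 µg/L.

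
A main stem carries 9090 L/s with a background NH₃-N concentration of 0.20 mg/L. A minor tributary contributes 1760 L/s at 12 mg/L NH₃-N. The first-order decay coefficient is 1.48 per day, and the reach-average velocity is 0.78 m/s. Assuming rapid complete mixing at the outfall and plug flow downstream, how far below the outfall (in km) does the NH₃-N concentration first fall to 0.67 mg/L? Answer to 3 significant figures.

Conservation of mass: C = (9090·0.2000 + 1760·12.00) / 10850 = 22940/10850 = 2.114 mg/L.
Set 2.114·exp(−k·t) = 0.67 → t = ln(2.114/0.67)/k = 67080 s = 18.63 h.
Distance = v·t = 0.78·67080 = 52320 m = 52.32 km.

52.3 km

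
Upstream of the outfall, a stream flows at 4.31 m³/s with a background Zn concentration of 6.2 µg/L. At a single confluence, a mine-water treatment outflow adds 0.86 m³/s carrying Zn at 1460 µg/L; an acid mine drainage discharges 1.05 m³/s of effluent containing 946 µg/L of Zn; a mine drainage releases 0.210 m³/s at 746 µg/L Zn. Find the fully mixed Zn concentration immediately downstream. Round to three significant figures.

378 µg/L

Conservation of mass: C = (4.310·6.200 + 0.8600·1460 + 1.050·946.0 + 0.2100·746.0) / 6.430 = 2432/6.430 = 378.3 µg/L.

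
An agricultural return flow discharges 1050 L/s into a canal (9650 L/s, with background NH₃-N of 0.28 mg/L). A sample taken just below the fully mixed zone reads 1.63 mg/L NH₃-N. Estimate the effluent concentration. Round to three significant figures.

14.0 mg/L

Mass balance: 9650·0.2800 + 1050·Cₑ = 10700·1.630
→ Cₑ = (10700·1.630 − 9650·0.2800) / 1050 = 14.04 mg/L.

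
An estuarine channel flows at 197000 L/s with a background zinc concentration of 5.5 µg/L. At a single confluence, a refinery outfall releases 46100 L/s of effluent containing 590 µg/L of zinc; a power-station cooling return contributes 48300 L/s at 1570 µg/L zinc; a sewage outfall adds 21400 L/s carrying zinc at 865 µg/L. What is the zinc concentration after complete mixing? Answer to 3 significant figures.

392 µg/L

Conservation of mass: C = (197000·5.500 + 46100·590.0 + 48300·1570 + 21400·865.0) / 312800 = 122600000/312800 = 392.0 µg/L.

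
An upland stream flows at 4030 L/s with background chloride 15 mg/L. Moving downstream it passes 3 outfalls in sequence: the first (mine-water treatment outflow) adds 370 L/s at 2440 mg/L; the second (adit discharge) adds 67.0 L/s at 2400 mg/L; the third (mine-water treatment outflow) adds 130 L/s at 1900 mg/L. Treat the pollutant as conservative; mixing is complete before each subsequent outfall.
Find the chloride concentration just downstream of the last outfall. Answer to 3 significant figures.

298 mg/L

Outfall 1: combined Q = 4400 L/s; C = (4030·15.00 + 370.0·2440)/4400 = 218.9 mg/L.
Outfall 2: combined Q = 4467 L/s; C = (4400·218.9 + 67.00·2400)/4467 = 251.6 mg/L.
Outfall 3: combined Q = 4597 L/s; C = (4467·251.6 + 130.0·1900)/4597 = 298.2 mg/L.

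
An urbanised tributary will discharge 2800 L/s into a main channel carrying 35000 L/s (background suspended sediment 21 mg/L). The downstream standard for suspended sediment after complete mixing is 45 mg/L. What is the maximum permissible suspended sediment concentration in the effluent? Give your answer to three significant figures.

345 mg/L

At the limit, (Qr·Cr + Qe·Cₑ)/(Qr + Qe) = 45:
Cₑ = (37800·45 − 35000·21.00) / 2800 = 345.0 mg/L.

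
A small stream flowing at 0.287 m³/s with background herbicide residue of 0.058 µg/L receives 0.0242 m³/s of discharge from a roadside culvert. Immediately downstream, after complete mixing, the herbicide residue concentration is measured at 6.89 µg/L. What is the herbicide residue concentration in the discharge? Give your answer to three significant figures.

87.9 µg/L

Mass balance: 0.2870·0.05800 + 0.02420·Cₑ = 0.3112·6.890
→ Cₑ = (0.3112·6.890 − 0.2870·0.05800) / 0.02420 = 87.91 µg/L.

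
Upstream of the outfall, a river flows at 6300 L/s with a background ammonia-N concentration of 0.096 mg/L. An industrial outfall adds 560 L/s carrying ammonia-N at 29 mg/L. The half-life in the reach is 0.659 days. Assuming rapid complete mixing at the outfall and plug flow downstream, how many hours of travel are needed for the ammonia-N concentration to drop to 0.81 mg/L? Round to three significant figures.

25.3 h

Conservation of mass: C = (6300·0.09600 + 560.0·29.00) / 6860 = 16840/6860 = 2.456 mg/L.
Half-life 0.659 d → k = ln 2 / 0.659 = 1.052 d⁻¹.
2.456·exp(−k·t) = 0.81 → t = ln(2.456/0.81)/k = 91100 s = 25.31 h.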